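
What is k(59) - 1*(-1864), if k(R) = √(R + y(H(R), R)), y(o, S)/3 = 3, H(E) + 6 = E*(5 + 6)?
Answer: 1864 + 2*√17 ≈ 1872.2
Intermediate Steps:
H(E) = -6 + 11*E (H(E) = -6 + E*(5 + 6) = -6 + E*11 = -6 + 11*E)
y(o, S) = 9 (y(o, S) = 3*3 = 9)
k(R) = √(9 + R) (k(R) = √(R + 9) = √(9 + R))
k(59) - 1*(-1864) = √(9 + 59) - 1*(-1864) = √68 + 1864 = 2*√17 + 1864 = 1864 + 2*√17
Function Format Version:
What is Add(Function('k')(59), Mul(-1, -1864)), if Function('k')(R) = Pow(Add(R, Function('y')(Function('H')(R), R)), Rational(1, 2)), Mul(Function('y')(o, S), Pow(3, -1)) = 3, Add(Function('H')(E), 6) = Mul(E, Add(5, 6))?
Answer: Add(1864, Mul(2, Pow(17, Rational(1, 2)))) ≈ 1872.2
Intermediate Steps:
Function('H')(E) = Add(-6, Mul(11, E)) (Function('H')(E) = Add(-6, Mul(E, Add(5, 6))) = Add(-6, Mul(E, 11)) = Add(-6, Mul(11, E)))
Function('y')(o, S) = 9 (Function('y')(o, S) = Mul(3, 3) = 9)
Function('k')(R) = Pow(Add(9, R), Rational(1, 2)) (Function('k')(R) = Pow(Add(R, 9), Rational(1, 2)) = Pow(Add(9, R), Rational(1, 2)))
Add(Function('k')(59), Mul(-1, -1864)) = Add(Pow(Add(9, 59), Rational(1, 2)), Mul(-1, -1864)) = Add(Pow(68, Rational(1, 2)), 1864) = Add(Mul(2, Pow(17, Rational(1, 2))), 1864) = Add(1864, Mul(2, Pow(17, Rational(1, 2))))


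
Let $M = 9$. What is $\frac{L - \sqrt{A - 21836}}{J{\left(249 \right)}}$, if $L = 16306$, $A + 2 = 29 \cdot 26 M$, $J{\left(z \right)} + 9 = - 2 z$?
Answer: $- \frac{16306}{507} + \frac{2 i \sqrt{3763}}{507} \approx -32.162 + 0.24199 i$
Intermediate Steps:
$J{\left(z \right)} = -9 - 2 z$
$A = 6784$ ($A = -2 + 29 \cdot 26 \cdot 9 = -2 + 754 \cdot 9 = -2 + 6786 = 6784$)
$\frac{L - \sqrt{A - 21836}}{J{\left(249 \right)}} = \frac{16306 - \sqrt{6784 - 21836}}{-9 - 498} = \frac{16306 - \sqrt{-15052}}{-9 - 498} = \frac{16306 - 2 i \sqrt{3763}}{-507} = \left(16306 - 2 i \sqrt{3763}\right) \left(- \frac{1}{507}\right) = - \frac{16306}{507} + \frac{2 i \sqrt{3763}}{507}$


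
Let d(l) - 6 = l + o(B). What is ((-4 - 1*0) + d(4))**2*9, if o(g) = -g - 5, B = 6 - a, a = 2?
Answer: 81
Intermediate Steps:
B = 4 (B = 6 - 1*2 = 6 - 2 = 4)
o(g) = -5 - g
d(l) = -3 + l (d(l) = 6 + (l + (-5 - 1*4)) = 6 + (l + (-5 - 4)) = 6 + (l - 9) = 6 + (-9 + l) = -3 + l)
((-4 - 1*0) + d(4))**2*9 = ((-4 - 1*0) + (-3 + 4))**2*9 = ((-4 + 0) + 1)**2*9 = (-4 + 1)**2*9 = (-3)**2*9 = 9*9 = 81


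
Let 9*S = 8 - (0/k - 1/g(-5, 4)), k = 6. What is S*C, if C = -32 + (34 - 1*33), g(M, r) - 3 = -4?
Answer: -217/9 ≈ -24.111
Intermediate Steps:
g(M, r) = -1 (g(M, r) = 3 - 4 = -1)
C = -31 (C = -32 + (34 - 33) = -32 + 1 = -31)
S = 7/9 (S = (8 - (0/6 - 1/(-1)))/9 = (8 - (0*(⅙) - 1*(-1)))/9 = (8 - (0 + 1))/9 = (8 - 1*1)/9 = (8 - 1)/9 = (⅑)*7 = 7/9 ≈ 0.77778)
S*C = (7/9)*(-31) = -217/9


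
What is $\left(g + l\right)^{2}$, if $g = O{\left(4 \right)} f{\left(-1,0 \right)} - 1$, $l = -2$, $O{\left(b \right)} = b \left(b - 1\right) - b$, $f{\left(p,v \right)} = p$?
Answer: $121$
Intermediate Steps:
$O{\left(b \right)} = - b + b \left(-1 + b\right)$ ($O{\left(b \right)} = b \left(-1 + b\right) - b = - b + b \left(-1 + b\right)$)
$g = -9$ ($g = 4 \left(-2 + 4\right) \left(-1\right) - 1 = 4 \cdot 2 \left(-1\right) - 1 = 8 \left(-1\right) - 1 = -8 - 1 = -9$)
$\left(g + l\right)^{2} = \left(-9 - 2\right)^{2} = \left(-11\right)^{2} = 121$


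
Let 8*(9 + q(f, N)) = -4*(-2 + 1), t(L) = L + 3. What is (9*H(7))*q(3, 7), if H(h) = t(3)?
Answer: -459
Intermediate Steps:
t(L) = 3 + L
q(f, N) = -17/2 (q(f, N) = -9 + (-4*(-2 + 1))/8 = -9 + (-4*(-1))/8 = -9 + (1/8)*4 = -9 + 1/2 = -17/2)
H(h) = 6 (H(h) = 3 + 3 = 6)
(9*H(7))*q(3, 7) = (9*6)*(-17/2) = 54*(-17/2) = -459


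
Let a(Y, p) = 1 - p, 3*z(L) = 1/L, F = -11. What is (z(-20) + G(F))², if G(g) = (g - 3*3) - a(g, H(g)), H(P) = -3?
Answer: 2076481/3600 ≈ 576.80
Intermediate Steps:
z(L) = 1/(3*L)
G(g) = -13 + g (G(g) = (g - 3*3) - (1 - 1*(-3)) = (g - 9) - (1 + 3) = (-9 + g) - 1*4 = (-9 + g) - 4 = -13 + g)
(z(-20) + G(F))² = ((⅓)/(-20) + (-13 - 11))² = ((⅓)*(-1/20) - 24)² = (-1/60 - 24)² = (-1441/60)² = 2076481/3600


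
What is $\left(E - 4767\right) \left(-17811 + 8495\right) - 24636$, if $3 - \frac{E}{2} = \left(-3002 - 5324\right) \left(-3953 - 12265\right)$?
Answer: $2515943187816$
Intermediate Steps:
$E = -270062130$ ($E = 6 - 2 \left(-3002 - 5324\right) \left(-3953 - 12265\right) = 6 - 2 \left(\left(-8326\right) \left(-16218\right)\right) = 6 - 270062136 = -270062130$)
$\left(E - 4767\right) \left(-17811 + 8495\right) - 24636 = \left(-270062130 - 4767\right) \left(-17811 + 8495\right) - 24636 = \left(-270066897\right) \left(-9316\right) - 24636 = 2515943212452 - 24636 = 2515943187816$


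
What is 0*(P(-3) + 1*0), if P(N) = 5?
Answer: 0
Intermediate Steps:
0*(P(-3) + 1*0) = 0*(5 + 1*0) = 0*(5 + 0) = 0*5 = 0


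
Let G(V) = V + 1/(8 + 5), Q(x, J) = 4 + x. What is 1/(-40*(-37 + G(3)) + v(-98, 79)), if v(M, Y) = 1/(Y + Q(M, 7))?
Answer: 195/264587 ≈ 0.00073700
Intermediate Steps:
G(V) = 1/13 + V (G(V) = V + 1/13 = 1/13 + V)
v(M, Y) = 1/(4 + M + Y) (v(M, Y) = 1/(Y + (4 + M)) = 1/(4 + M + Y))
1/(-40*(-37 + G(3)) + v(-98, 79)) = 1/(-40*(-37 + (1/13 + 3)) + 1/(4 - 98 + 79)) = 1/(-40*(-37 + 40/13) + 1/(-15)) = 1/(-40*(-441/13) - 1/15) = 1/(17640/13 - 1/15) = 1/(264587/195) = 195/264587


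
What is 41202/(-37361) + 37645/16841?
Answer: 712571963/629196601 ≈ 1.1325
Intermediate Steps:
41202/(-37361) + 37645/16841 = 41202*(-1/37361) + 37645*(1/16841) = -41202/37361 + 37645/16841 = 712571963/629196601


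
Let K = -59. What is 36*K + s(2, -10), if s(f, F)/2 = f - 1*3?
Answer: -2126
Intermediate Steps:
s(f, F) = -6 + 2*f (s(f, F) = 2*(f - 1*3) = 2*(f - 3) = 2*(-3 + f) = -6 + 2*f)
36*K + s(2, -10) = 36*(-59) + (-6 + 2*2) = -2124 + (-6 + 4) = -2124 - 2 = -2126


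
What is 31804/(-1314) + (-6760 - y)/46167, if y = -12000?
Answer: -243568318/10110573 ≈ -24.090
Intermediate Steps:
31804/(-1314) + (-6760 - y)/46167 = 31804/(-1314) + (-6760 - 1*(-12000))/46167 = 31804*(-1/1314) + (-6760 + 12000)*(1/46167) = -15902/657 + 5240*(1/46167) = -15902/657 + 5240/46167 = -243568318/10110573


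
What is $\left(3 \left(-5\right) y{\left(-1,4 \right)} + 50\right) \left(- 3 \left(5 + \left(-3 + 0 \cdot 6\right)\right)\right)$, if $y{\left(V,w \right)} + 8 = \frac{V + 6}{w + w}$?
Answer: $- \frac{3855}{4} \approx -963.75$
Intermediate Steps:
$y{\left(V,w \right)} = -8 + \frac{6 + V}{2 w}$ ($y{\left(V,w \right)} = -8 + \frac{V + 6}{w + w} = -8 + \frac{6 + V}{2 w}$)
$\left(3 \left(-5\right) y{\left(-1,4 \right)} + 50\right) \left(- 3 \left(5 + \left(-3 + 0 \cdot 6\right)\right)\right) = \left(3 \left(-5\right) \frac{6 - 1 - 64}{2 \cdot 4} + 50\right) \left(- 3 \left(5 + \left(-3 + 0 \cdot 6\right)\right)\right) = \left(- 15 \cdot \frac{1}{2} \cdot \frac{1}{4} \left(6 - 1 - 64\right) + 50\right) \left(- 3 \left(5 + \left(-3 + 0\right)\right)\right) = \left(- 15 \cdot \frac{1}{2} \cdot \frac{1}{4} \left(-59\right) + 50\right) \left(- 3 \left(5 - 3\right)\right) = \left(\left(-15\right) \left(- \frac{59}{8}\right) + 50\right) \left(\left(-3\right) 2\right) = \left(\frac{885}{8} + 50\right) \left(-6\right) = \frac{1285}{8} \left(-6\right) = - \frac{3855}{4}$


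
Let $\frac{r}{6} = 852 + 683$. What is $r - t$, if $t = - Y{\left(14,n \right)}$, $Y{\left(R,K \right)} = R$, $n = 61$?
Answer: $9224$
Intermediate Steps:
$t = -14$ ($t = \left(-1\right) 14 = -14$)
$r = 9210$ ($r = 6 \left(852 + 683\right) = 6 \cdot 1535 = 9210$)
$r - t = 9210 - -14 = 9210 + 14 = 9224$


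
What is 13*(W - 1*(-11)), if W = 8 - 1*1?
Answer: 234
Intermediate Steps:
W = 7 (W = 8 - 1 = 7)
13*(W - 1*(-11)) = 13*(7 - 1*(-11)) = 13*(7 + 11) = 13*18 = 234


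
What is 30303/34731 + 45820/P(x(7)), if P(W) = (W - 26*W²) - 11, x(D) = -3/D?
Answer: -4330738111/1532023 ≈ -2826.8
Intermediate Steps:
P(W) = -11 + W - 26*W²
30303/34731 + 45820/P(x(7)) = 30303/34731 + 45820/(-11 - 3/7 - 26*(-3/7)²) = 30303*(1/34731) + 45820/(-11 - 3*⅐ - 26*(-3*⅐)²) = 3367/3859 + 45820/(-11 - 3/7 - 26*(-3/7)²) = 3367/3859 + 45820/(-11 - 3/7 - 26*9/49) = 3367/3859 + 45820/(-11 - 3/7 - 234/49) = 3367/3859 + 45820/(-794/49) = 3367/3859 + 45820*(-49/794) = 3367/3859 - 1122590/397 = -4330738111/1532023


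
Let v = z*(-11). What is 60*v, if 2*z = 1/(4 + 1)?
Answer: -66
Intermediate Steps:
z = ⅒ (z = 1/(2*(4 + 1)) = (½)/5 = (½)*(⅕) = ⅒ ≈ 0.10000)
v = -11/10 (v = (⅒)*(-11) = -11/10 ≈ -1.1000)
60*v = 60*(-11/10) = -66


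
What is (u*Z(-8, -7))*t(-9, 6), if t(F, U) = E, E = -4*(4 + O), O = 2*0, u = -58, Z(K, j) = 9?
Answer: 8352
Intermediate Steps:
O = 0
E = -16 (E = -4*(4 + 0) = -4*4 = -16)
t(F, U) = -16
(u*Z(-8, -7))*t(-9, 6) = -58*9*(-16) = -522*(-16) = 8352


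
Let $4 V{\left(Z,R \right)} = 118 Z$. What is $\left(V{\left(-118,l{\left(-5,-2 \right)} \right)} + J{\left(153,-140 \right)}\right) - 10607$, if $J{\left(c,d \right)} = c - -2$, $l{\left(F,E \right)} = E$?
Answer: $-13933$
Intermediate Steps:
$J{\left(c,d \right)} = 2 + c$ ($J{\left(c,d \right)} = c + 2 = 2 + c$)
$V{\left(Z,R \right)} = \frac{59 Z}{2}$ ($V{\left(Z,R \right)} = \frac{118 Z}{4} = \frac{59 Z}{2}$)
$\left(V{\left(-118,l{\left(-5,-2 \right)} \right)} + J{\left(153,-140 \right)}\right) - 10607 = \left(\frac{59}{2} \left(-118\right) + \left(2 + 153\right)\right) - 10607 = \left(-3481 + 155\right) - 10607 = -3326 - 10607 = -13933$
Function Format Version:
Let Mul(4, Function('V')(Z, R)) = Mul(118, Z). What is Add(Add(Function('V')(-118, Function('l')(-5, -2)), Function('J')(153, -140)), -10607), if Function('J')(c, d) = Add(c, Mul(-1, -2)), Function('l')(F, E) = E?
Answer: -13933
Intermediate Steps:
Function('J')(c, d) = Add(2, c) (Function('J')(c, d) = Add(c, 2) = Add(2, c))
Function('V')(Z, R) = Mul(Rational(59, 2), Z) (Function('V')(Z, R) = Mul(Rational(1, 4), Mul(118, Z)) = Mul(Rational(59, 2), Z))
Add(Add(Function('V')(-118, Function('l')(-5, -2)), Function('J')(153, -140)), -10607) = Add(Add(Mul(Rational(59, 2), -118), Add(2, 153)), -10607) = Add(Add(-3481, 155), -10607) = Add(-3326, -10607) = -13933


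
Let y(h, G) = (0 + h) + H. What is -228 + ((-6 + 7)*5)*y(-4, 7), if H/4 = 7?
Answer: -108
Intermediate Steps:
H = 28 (H = 4*7 = 28)
y(h, G) = 28 + h (y(h, G) = (0 + h) + 28 = h + 28 = 28 + h)
-228 + ((-6 + 7)*5)*y(-4, 7) = -228 + ((-6 + 7)*5)*(28 - 4) = -228 + (1*5)*24 = -228 + 5*24 = -228 + 120 = -108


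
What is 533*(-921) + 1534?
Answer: -489359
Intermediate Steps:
533*(-921) + 1534 = -490893 + 1534 = -489359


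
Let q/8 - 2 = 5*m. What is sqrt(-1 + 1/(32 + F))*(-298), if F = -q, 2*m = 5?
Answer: -149*I*sqrt(1785)/21 ≈ -299.77*I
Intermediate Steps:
m = 5/2 (m = (1/2)*5 = 5/2 ≈ 2.5000)
q = 116 (q = 16 + 8*(5*(5/2)) = 16 + 8*(25/2) = 16 + 100 = 116)
F = -116 (F = -1*116 = -116)
sqrt(-1 + 1/(32 + F))*(-298) = sqrt(-1 + 1/(32 - 116))*(-298) = sqrt(-1 + 1/(-84))*(-298) = sqrt(-1 - 1/84)*(-298) = sqrt(-85/84)*(-298) = (I*sqrt(1785)/42)*(-298) = -149*I*sqrt(1785)/21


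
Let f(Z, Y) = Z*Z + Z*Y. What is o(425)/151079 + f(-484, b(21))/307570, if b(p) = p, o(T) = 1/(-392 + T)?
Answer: 558617475707/766711572495 ≈ 0.72859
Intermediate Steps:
f(Z, Y) = Z² + Y*Z
o(425)/151079 + f(-484, b(21))/307570 = 1/((-392 + 425)*151079) - 484*(21 - 484)/307570 = (1/151079)/33 - 484*(-463)*(1/307570) = (1/33)*(1/151079) + 224092*(1/307570) = 1/4985607 + 112046/153785 = 558617475707/766711572495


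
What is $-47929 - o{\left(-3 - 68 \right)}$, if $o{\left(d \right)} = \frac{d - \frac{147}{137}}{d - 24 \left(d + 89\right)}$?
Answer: $- \frac{3302845193}{68911} \approx -47929.0$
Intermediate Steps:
$o{\left(d \right)} = \frac{- \frac{147}{137} + d}{-2136 - 23 d}$ ($o{\left(d \right)} = \frac{d - \frac{147}{137}}{d - 24 \left(89 + d\right)} = \frac{d - \frac{147}{137}}{d - \left(2136 + 24 d\right)} = \frac{- \frac{147}{137} + d}{-2136 - 23 d}$)
$-47929 - o{\left(-3 - 68 \right)} = -47929 - \frac{147 - 137 \left(-3 - 68\right)}{137 \left(2136 + 23 \left(-3 - 68\right)\right)} = -47929 - \frac{147 - -9727}{137 \left(2136 + 23 \left(-71\right)\right)} = -47929 - \frac{147 + 9727}{137 \left(2136 - 1633\right)} = -47929 - \frac{1}{137} \cdot \frac{1}{503} \cdot 9874 = -47929 - \frac{9874}{68911} = - \frac{3302845193}{68911}$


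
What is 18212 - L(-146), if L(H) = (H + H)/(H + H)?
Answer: 18211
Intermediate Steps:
L(H) = 1 (L(H) = (2*H)/((2*H)) = (2*H)*(1/(2*H)) = 1)
18212 - L(-146) = 18212 - 1*1 = 18212 - 1 = 18211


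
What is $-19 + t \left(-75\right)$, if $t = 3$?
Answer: $-244$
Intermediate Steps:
$-19 + t \left(-75\right) = -19 + 3 \left(-75\right) = -19 - 225 = -244$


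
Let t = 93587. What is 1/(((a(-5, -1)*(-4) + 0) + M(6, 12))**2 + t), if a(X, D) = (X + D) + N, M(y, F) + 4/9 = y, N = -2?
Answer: 81/7694791 ≈ 1.0527e-5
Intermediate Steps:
M(y, F) = -4/9 + y
a(X, D) = -2 + D + X (a(X, D) = (X + D) - 2 = (D + X) - 2 = -2 + D + X)
1/(((a(-5, -1)*(-4) + 0) + M(6, 12))**2 + t) = 1/((((-2 - 1 - 5)*(-4) + 0) + (-4/9 + 6))**2 + 93587) = 1/(((-8*(-4) + 0) + 50/9)**2 + 93587) = 1/(((32 + 0) + 50/9)**2 + 93587) = 1/((32 + 50/9)**2 + 93587) = 1/((338/9)**2 + 93587) = 1/(114244/81 + 93587) = 1/(7694791/81) = 81/7694791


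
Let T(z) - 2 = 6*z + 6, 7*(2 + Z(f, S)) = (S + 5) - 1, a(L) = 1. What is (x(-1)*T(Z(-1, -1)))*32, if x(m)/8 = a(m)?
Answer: -2560/7 ≈ -365.71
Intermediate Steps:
Z(f, S) = -10/7 + S/7 (Z(f, S) = -2 + ((S + 5) - 1)/7 = -2 + ((5 + S) - 1)/7 = -2 + (4 + S)/7 = -2 + (4/7 + S/7) = -10/7 + S/7)
x(m) = 8 (x(m) = 8*1 = 8)
T(z) = 8 + 6*z (T(z) = 2 + (6*z + 6) = 2 + (6 + 6*z) = 8 + 6*z)
(x(-1)*T(Z(-1, -1)))*32 = (8*(8 + 6*(-10/7 + (⅐)*(-1))))*32 = (8*(8 + 6*(-10/7 - ⅐)))*32 = (8*(8 + 6*(-11/7)))*32 = (8*(8 - 66/7))*32 = (8*(-10/7))*32 = -80/7*32 = -2560/7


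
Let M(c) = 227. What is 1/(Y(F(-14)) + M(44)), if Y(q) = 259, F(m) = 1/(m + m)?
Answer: 1/486 ≈ 0.0020576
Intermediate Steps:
F(m) = 1/(2*m)
1/(Y(F(-14)) + M(44)) = 1/(259 + 227) = 1/486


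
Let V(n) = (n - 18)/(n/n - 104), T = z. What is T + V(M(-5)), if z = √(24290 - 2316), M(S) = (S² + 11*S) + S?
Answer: 53/103 + √21974 ≈ 148.75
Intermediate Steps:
M(S) = S² + 12*S
z = √21974 ≈ 148.24
T = √21974 ≈ 148.24
V(n) = 18/103 - n/103 (V(n) = (-18 + n)/(1 - 104) = (-18 + n)/(-103) = (-18 + n)*(-1/103) = 18/103 - n/103)
T + V(M(-5)) = √21974 + (18/103 - (-5)*(12 - 5)/103) = √21974 + (18/103 - (-5)*7/103) = √21974 + (18/103 - 1/103*(-35)) = √21974 + (18/103 + 35/103) = √21974 + 53/103 = 53/103 + √21974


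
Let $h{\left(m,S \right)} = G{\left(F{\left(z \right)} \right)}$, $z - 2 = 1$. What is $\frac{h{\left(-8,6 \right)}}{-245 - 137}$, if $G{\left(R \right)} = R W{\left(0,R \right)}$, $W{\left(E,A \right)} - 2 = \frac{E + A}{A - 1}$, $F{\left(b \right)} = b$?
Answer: $- \frac{21}{764} \approx -0.027487$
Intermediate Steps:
$z = 3$ ($z = 2 + 1 = 3$)
$W{\left(E,A \right)} = 2 + \frac{A + E}{-1 + A}$ ($W{\left(E,A \right)} = 2 + \frac{E + A}{A - 1} = 2 + \frac{A + E}{-1 + A}$)
$G{\left(R \right)} = \frac{R \left(-2 + 3 R\right)}{-1 + R}$ ($G{\left(R \right)} = R \frac{-2 + 0 + 3 R}{-1 + R} = R \frac{-2 + 3 R}{-1 + R} = \frac{R \left(-2 + 3 R\right)}{-1 + R}$)
$h{\left(m,S \right)} = \frac{21}{2}$ ($h{\left(m,S \right)} = \frac{3 \left(-2 + 3 \cdot 3\right)}{-1 + 3} = \frac{3 \left(-2 + 9\right)}{2} = 3 \cdot \frac{1}{2} \cdot 7 = \frac{21}{2}$)
$\frac{h{\left(-8,6 \right)}}{-245 - 137} = \frac{1}{-245 - 137} \cdot \frac{21}{2} = \frac{1}{-382} \cdot \frac{21}{2} = \left(- \frac{1}{382}\right) \frac{21}{2} = - \frac{21}{764}$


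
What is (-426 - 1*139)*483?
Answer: -272895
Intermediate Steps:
(-426 - 1*139)*483 = (-426 - 139)*483 = -565*483 = -272895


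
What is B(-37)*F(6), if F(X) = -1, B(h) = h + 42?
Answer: -5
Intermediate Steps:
B(h) = 42 + h
B(-37)*F(6) = (42 - 37)*(-1) = 5*(-1) = -5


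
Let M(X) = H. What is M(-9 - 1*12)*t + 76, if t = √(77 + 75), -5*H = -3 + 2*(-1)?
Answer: 76 + 2*√38 ≈ 88.329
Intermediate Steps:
H = 1 (H = -(-3 + 2*(-1))/5 = -(-3 - 2)/5 = -⅕*(-5) = 1)
M(X) = 1
t = 2*√38 (t = √152 = 2*√38 ≈ 12.329)
M(-9 - 1*12)*t + 76 = 1*(2*√38) + 76 = 2*√38 + 76 = 76 + 2*√38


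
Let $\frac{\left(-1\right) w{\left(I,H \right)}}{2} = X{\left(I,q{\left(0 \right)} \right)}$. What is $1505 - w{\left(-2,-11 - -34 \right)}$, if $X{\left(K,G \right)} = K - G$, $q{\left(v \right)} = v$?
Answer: $1501$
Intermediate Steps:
$w{\left(I,H \right)} = - 2 I$ ($w{\left(I,H \right)} = - 2 \left(I - 0\right) = - 2 \left(I + 0\right) = - 2 I$)
$1505 - w{\left(-2,-11 - -34 \right)} = 1505 - \left(-2\right) \left(-2\right) = 1505 - 4 = 1501$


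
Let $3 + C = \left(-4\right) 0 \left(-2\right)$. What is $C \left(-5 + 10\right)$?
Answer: $-15$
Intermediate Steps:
$C = -3$ ($C = -3 + \left(-4\right) 0 \left(-2\right) = -3 + 0 \left(-2\right) = -3 + 0 = -3$)
$C \left(-5 + 10\right) = - 3 \left(-5 + 10\right) = \left(-3\right) 5 = -15$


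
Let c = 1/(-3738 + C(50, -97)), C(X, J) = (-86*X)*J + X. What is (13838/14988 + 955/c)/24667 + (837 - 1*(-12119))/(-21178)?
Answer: 31328419697179607/1957424279322 ≈ 16005.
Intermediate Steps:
C(X, J) = X - 86*J*X (C(X, J) = -86*J*X + X = X - 86*J*X)
c = 1/413412 (c = 1/(-3738 + 50*(1 - 86*(-97))) = 1/(-3738 + 50*(1 + 8342)) = 1/(-3738 + 50*8343) = 1/(-3738 + 417150) = 1/413412 ≈ 2.4189e-6)
(13838/14988 + 955/c)/24667 + (837 - 1*(-12119))/(-21178) = (13838/14988 + 955/(1/413412))/24667 + (837 - 1*(-12119))/(-21178) = (13838*(1/14988) + 955*413412)*(1/24667) + (837 + 12119)*(-1/21178) = (6919/7494 + 394808460)*(1/24667) + 12956*(-1/21178) = (2958694606159/7494)*(1/24667) - 6478/10589 = 2958694606159/184854498 - 6478/10589 = 31328419697179607/1957424279322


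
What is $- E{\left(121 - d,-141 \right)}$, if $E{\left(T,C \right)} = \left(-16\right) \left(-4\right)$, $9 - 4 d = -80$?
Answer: $-64$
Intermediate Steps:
$d = \frac{89}{4}$ ($d = \frac{9}{4} - -20 = \frac{9}{4} + 20 = \frac{89}{4} \approx 22.25$)
$E{\left(T,C \right)} = 64$
$- E{\left(121 - d,-141 \right)} = \left(-1\right) 64 = -64$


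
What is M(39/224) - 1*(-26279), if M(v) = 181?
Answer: 26460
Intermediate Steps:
M(39/224) - 1*(-26279) = 181 - 1*(-26279) = 181 + 26279 = 26460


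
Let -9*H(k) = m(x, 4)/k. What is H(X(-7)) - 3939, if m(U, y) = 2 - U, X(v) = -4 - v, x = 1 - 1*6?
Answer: -106360/27 ≈ -3939.3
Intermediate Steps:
x = -5 (x = 1 - 6 = -5)
H(k) = -7/(9*k) (H(k) = -(2 - 1*(-5))/(9*k) = -(2 + 5)/(9*k) = -7/(9*k))
H(X(-7)) - 3939 = -7/(9*(-4 - 1*(-7))) - 3939 = -7/(9*(-4 + 7)) - 3939 = -7/9/3 - 3939 = -7/9*⅓ - 3939 = -7/27 - 3939 = -106360/27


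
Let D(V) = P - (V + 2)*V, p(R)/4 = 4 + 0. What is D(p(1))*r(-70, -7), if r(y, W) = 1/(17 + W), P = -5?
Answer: -293/10 ≈ -29.300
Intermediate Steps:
p(R) = 16 (p(R) = 4*(4 + 0) = 4*4 = 16)
D(V) = -5 - V*(2 + V) (D(V) = -5 - (V + 2)*V = -5 - (2 + V)*V = -5 - V*(2 + V))
D(p(1))*r(-70, -7) = (-5 - 1*16**2 - 2*16)/(17 - 7) = (-5 - 1*256 - 32)/10 = (-5 - 256 - 32)*(1/10) = -293*1/10 = -293/10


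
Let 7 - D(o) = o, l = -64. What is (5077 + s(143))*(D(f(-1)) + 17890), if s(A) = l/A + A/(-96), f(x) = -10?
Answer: 415862993647/4576 ≈ 9.0879e+7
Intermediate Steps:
D(o) = 7 - o
s(A) = -64/A - A/96 (s(A) = -64/A + A/(-96) = -64/A + A*(-1/96) = -64/A - A/96)
(5077 + s(143))*(D(f(-1)) + 17890) = (5077 + (-64/143 - 1/96*143))*((7 - 1*(-10)) + 17890) = (5077 + (-64*1/143 - 143/96))*((7 + 10) + 17890) = (5077 + (-64/143 - 143/96))*(17 + 17890) = (5077 - 26593/13728)*17907 = (69670463/13728)*17907 = 415862993647/4576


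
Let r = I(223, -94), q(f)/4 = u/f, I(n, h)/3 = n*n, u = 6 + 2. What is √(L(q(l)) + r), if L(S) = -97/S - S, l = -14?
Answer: √116997671/28 ≈ 386.31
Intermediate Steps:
u = 8
I(n, h) = 3*n² (I(n, h) = 3*(n*n) = 3*n²)
q(f) = 32/f (q(f) = 4*(8/f) = 32/f)
r = 149187 (r = 3*223² = 3*49729 = 149187)
L(S) = -S - 97/S
√(L(q(l)) + r) = √((-32/(-14) - 97/(32/(-14))) + 149187) = √((-32*(-1)/14 - 97/(32*(-1/14))) + 149187) = √((-1*(-16/7) - 97/(-16/7)) + 149187) = √((16/7 - 97*(-7/16)) + 149187) = √((16/7 + 679/16) + 149187) = √(5009/112 + 149187) = √(16713953/112) = √116997671/28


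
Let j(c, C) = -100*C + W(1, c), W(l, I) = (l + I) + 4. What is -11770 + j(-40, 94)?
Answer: -21205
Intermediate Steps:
W(l, I) = 4 + I + l (W(l, I) = (I + l) + 4 = 4 + I + l)
j(c, C) = 5 + c - 100*C (j(c, C) = -100*C + (4 + c + 1) = -100*C + (5 + c) = 5 + c - 100*C)
-11770 + j(-40, 94) = -11770 + (5 - 40 - 100*94) = -11770 + (5 - 40 - 9400) = -11770 - 9435 = -21205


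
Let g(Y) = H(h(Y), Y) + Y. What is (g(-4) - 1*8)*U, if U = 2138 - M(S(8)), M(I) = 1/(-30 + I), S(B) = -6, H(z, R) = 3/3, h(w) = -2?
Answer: -846659/36 ≈ -23518.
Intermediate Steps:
H(z, R) = 1 (H(z, R) = 3*(⅓) = 1)
g(Y) = 1 + Y
U = 76969/36 (U = 2138 - 1/(-30 - 6) = 2138 - 1/(-36) = 2138 - 1*(-1/36) = 2138 + 1/36 = 76969/36 ≈ 2138.0)
(g(-4) - 1*8)*U = ((1 - 4) - 1*8)*(76969/36) = (-3 - 8)*(76969/36) = -11*76969/36 = -846659/36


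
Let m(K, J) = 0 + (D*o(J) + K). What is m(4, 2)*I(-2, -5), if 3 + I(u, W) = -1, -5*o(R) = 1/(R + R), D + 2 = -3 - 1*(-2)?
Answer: -83/5 ≈ -16.600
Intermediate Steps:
D = -3 (D = -2 + (-3 - 1*(-2)) = -2 + (-3 + 2) = -2 - 1 = -3)
o(R) = -1/(10*R) (o(R) = -1/(5*(R + R)) = -1/(2*R)/5 = -1/(10*R))
I(u, W) = -4 (I(u, W) = -3 - 1 = -4)
m(K, J) = K + 3/(10*J) (m(K, J) = 0 + (-(-3)/(10*J) + K) = 0 + (3/(10*J) + K) = 0 + (K + 3/(10*J)) = K + 3/(10*J))
m(4, 2)*I(-2, -5) = (4 + (3/10)/2)*(-4) = (4 + (3/10)*(1/2))*(-4) = (4 + 3/20)*(-4) = (83/20)*(-4) = -83/5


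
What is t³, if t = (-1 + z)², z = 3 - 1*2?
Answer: 0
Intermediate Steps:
z = 1 (z = 3 - 2 = 1)
t = 0 (t = (-1 + 1)² = 0² = 0)
t³ = 0³ = 0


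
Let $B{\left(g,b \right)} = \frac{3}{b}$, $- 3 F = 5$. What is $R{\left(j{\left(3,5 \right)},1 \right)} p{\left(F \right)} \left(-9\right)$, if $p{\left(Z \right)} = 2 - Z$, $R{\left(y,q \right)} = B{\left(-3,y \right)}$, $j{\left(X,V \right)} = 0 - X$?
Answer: $33$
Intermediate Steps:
$F = - \frac{5}{3}$ ($F = \left(- \frac{1}{3}\right) 5 = - \frac{5}{3} \approx -1.6667$)
$j{\left(X,V \right)} = - X$
$R{\left(y,q \right)} = \frac{3}{y}$
$R{\left(j{\left(3,5 \right)},1 \right)} p{\left(F \right)} \left(-9\right) = \frac{3}{\left(-1\right) 3} \left(2 - - \frac{5}{3}\right) \left(-9\right) = \frac{3}{-3} \left(2 + \frac{5}{3}\right) \left(-9\right) = 3 \left(- \frac{1}{3}\right) \frac{11}{3} \left(-9\right) = \left(-1\right) \frac{11}{3} \left(-9\right) = \left(- \frac{11}{3}\right) \left(-9\right) = 33$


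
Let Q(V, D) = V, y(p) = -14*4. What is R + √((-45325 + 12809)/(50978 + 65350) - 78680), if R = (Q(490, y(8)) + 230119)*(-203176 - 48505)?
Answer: -58039903729 + I*√66544847531898/29082 ≈ -5.804e+10 + 280.5*I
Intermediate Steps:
y(p) = -56
R = -58039903729 (R = (490 + 230119)*(-203176 - 48505) = 230609*(-251681) = -58039903729)
R + √((-45325 + 12809)/(50978 + 65350) - 78680) = -58039903729 + √((-45325 + 12809)/(50978 + 65350) - 78680) = -58039903729 + √(-32516/116328 - 78680) = -58039903729 + √(-32516*1/116328 - 78680) = -58039903729 + √(-8129/29082 - 78680) = -58039903729 + √(-2288179889/29082) = -58039903729 + I*√66544847531898/29082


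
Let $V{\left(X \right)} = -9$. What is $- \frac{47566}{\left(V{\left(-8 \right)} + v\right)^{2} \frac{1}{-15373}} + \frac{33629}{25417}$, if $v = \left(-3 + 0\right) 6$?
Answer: $\frac{18585751258747}{18528993} \approx 1.0031 \cdot 10^{6}$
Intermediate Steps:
$v = -18$ ($v = \left(-3\right) 6 = -18$)
$- \frac{47566}{\left(V{\left(-8 \right)} + v\right)^{2} \frac{1}{-15373}} + \frac{33629}{25417} = - \frac{47566}{\left(-9 - 18\right)^{2} \frac{1}{-15373}} + \frac{33629}{25417} = - \frac{47566}{\left(-27\right)^{2} \left(- \frac{1}{15373}\right)} + 33629 \cdot \frac{1}{25417} = - \frac{47566}{729 \left(- \frac{1}{15373}\right)} + \frac{33629}{25417} = - \frac{47566}{- \frac{729}{15373}} + \frac{33629}{25417} = \left(-47566\right) \left(- \frac{15373}{729}\right) + \frac{33629}{25417} = \frac{731232118}{729} + \frac{33629}{25417} = \frac{18585751258747}{18528993}$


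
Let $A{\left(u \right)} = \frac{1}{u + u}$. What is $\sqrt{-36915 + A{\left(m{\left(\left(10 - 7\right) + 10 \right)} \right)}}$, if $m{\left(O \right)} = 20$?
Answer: $\frac{i \sqrt{14765990}}{20} \approx 192.13 i$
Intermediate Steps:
$A{\left(u \right)} = \frac{1}{2 u}$
$\sqrt{-36915 + A{\left(m{\left(\left(10 - 7\right) + 10 \right)} \right)}} = \sqrt{-36915 + \frac{1}{2 \cdot 20}} = \sqrt{-36915 + \frac{1}{2} \cdot \frac{1}{20}} = \sqrt{-36915 + \frac{1}{40}} = \sqrt{- \frac{1476599}{40}} = \frac{i \sqrt{14765990}}{20}$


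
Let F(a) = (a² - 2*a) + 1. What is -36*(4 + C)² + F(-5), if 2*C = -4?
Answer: -108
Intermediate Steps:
F(a) = 1 + a² - 2*a
C = -2 (C = (½)*(-4) = -2)
-36*(4 + C)² + F(-5) = -36*(4 - 2)² + (1 + (-5)² - 2*(-5)) = -36*2² + (1 + 25 + 10) = -36*4 + 36 = -144 + 36 = -108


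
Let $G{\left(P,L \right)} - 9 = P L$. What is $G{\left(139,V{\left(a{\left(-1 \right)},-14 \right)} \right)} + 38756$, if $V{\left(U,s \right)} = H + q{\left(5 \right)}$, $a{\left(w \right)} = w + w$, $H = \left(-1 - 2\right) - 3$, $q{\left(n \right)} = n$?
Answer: $38626$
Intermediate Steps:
$H = -6$ ($H = -3 - 3 = -6$)
$a{\left(w \right)} = 2 w$
$V{\left(U,s \right)} = -1$ ($V{\left(U,s \right)} = -6 + 5 = -1$)
$G{\left(P,L \right)} = 9 + L P$ ($G{\left(P,L \right)} = 9 + P L = 9 + L P$)
$G{\left(139,V{\left(a{\left(-1 \right)},-14 \right)} \right)} + 38756 = \left(9 - 139\right) + 38756 = -130 + 38756 = 38626$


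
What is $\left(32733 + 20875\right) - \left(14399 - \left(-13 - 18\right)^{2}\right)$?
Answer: $40170$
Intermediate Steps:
$\left(32733 + 20875\right) - \left(14399 - \left(-13 - 18\right)^{2}\right) = 53608 - \left(14399 - \left(-13 - 18\right)^{2}\right) = 53608 - \left(14399 - \left(-31\right)^{2}\right) = 53608 + \left(-14399 + 961\right) = 53608 - 13438 = 40170$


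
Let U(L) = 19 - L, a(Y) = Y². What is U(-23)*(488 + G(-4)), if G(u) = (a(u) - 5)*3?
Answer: 21882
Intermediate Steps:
G(u) = -15 + 3*u² (G(u) = (u² - 5)*3 = (-5 + u²)*3 = -15 + 3*u²)
U(-23)*(488 + G(-4)) = (19 - 1*(-23))*(488 + (-15 + 3*(-4)²)) = (19 + 23)*(488 + (-15 + 3*16)) = 42*(488 + (-15 + 48)) = 42*(488 + 33) = 42*521 = 21882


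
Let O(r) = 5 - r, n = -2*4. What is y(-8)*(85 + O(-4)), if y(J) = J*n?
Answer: 6016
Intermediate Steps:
n = -8
y(J) = -8*J (y(J) = J*(-8) = -8*J)
y(-8)*(85 + O(-4)) = (-8*(-8))*(85 + (5 - 1*(-4))) = 64*(85 + (5 + 4)) = 64*(85 + 9) = 64*94 = 6016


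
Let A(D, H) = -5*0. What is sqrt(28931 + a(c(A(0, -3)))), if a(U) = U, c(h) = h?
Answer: sqrt(28931) ≈ 170.09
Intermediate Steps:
A(D, H) = 0
sqrt(28931 + a(c(A(0, -3)))) = sqrt(28931 + 0) = sqrt(28931)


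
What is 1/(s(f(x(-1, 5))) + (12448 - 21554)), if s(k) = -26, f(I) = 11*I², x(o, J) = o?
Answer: -1/9132 ≈ -0.00010951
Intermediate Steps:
1/(s(f(x(-1, 5))) + (12448 - 21554)) = 1/(-26 + (12448 - 21554)) = 1/(-26 - 9106) = 1/(-9132) = -1/9132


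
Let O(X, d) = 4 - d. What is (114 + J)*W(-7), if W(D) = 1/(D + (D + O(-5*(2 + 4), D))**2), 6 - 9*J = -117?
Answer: 383/27 ≈ 14.185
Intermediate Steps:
J = 41/3 (J = 2/3 - 1/9*(-117) = 2/3 + 13 = 41/3 ≈ 13.667)
W(D) = 1/(16 + D) (W(D) = 1/(D + (D + (4 - D))**2) = 1/(D + 4**2) = 1/(D + 16) = 1/(16 + D))
(114 + J)*W(-7) = (114 + 41/3)/(16 - 7) = (383/3)/9 = (383/3)*(1/9) = 383/27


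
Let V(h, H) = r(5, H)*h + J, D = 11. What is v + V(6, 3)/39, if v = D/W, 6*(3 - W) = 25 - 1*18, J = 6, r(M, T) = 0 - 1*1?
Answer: 6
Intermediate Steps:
r(M, T) = -1 (r(M, T) = 0 - 1 = -1)
W = 11/6 (W = 3 - (25 - 1*18)/6 = 3 - (25 - 18)/6 = 3 - ⅙*7 = 3 - 7/6 = 11/6 ≈ 1.8333)
V(h, H) = 6 - h (V(h, H) = -h + 6 = 6 - h)
v = 6 (v = 11/(11/6) = 11*(6/11) = 6)
v + V(6, 3)/39 = 6 + (6 - 1*6)/39 = 6 + (6 - 6)/39 = 6 + (1/39)*0 = 6 + 0 = 6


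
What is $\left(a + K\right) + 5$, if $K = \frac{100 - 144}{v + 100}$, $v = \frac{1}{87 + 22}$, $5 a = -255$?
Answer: $- \frac{46022}{991} \approx -46.44$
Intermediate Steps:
$a = -51$ ($a = \frac{1}{5} \left(-255\right) = -51$)
$v = \frac{1}{109} \approx 0.0091743$
$K = - \frac{436}{991}$ ($K = \frac{100 - 144}{\frac{1}{109} + 100} = - \frac{44}{\frac{10901}{109}} = \left(-44\right) \frac{109}{10901} = - \frac{436}{991} \approx -0.43996$)
$\left(a + K\right) + 5 = \left(-51 - \frac{436}{991}\right) + 5 = - \frac{50977}{991} + 5 = - \frac{46022}{991}$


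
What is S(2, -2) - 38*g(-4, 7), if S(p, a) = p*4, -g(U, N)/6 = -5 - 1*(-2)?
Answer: -676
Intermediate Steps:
g(U, N) = 18 (g(U, N) = -6*(-5 - 1*(-2)) = -6*(-5 + 2) = -6*(-3) = 18)
S(p, a) = 4*p
S(2, -2) - 38*g(-4, 7) = 4*2 - 38*18 = 8 - 684 = -676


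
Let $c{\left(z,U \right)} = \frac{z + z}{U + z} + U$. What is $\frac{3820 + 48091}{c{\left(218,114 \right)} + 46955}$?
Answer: $\frac{4308613}{3906836} \approx 1.1028$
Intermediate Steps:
$c{\left(z,U \right)} = U + \frac{2 z}{U + z}$ ($c{\left(z,U \right)} = \frac{2 z}{U + z} + U = U + \frac{2 z}{U + z}$)
$\frac{3820 + 48091}{c{\left(218,114 \right)} + 46955} = \frac{3820 + 48091}{\frac{114^{2} + 2 \cdot 218 + 114 \cdot 218}{114 + 218} + 46955} = \frac{51911}{\frac{12996 + 436 + 24852}{332} + 46955} = \frac{51911}{\frac{1}{332} \cdot 38284 + 46955} = \frac{51911}{\frac{9571}{83} + 46955} = \frac{51911}{\frac{3906836}{83}} = 51911 \cdot \frac{83}{3906836} = \frac{4308613}{3906836}$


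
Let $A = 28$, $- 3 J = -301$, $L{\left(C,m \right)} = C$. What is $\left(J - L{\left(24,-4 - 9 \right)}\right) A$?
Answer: $\frac{6412}{3} \approx 2137.3$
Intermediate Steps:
$J = \frac{301}{3}$ ($J = \left(- \frac{1}{3}\right) \left(-301\right) = \frac{301}{3} \approx 100.33$)
$\left(J - L{\left(24,-4 - 9 \right)}\right) A = \left(\frac{301}{3} - 24\right) 28 = \frac{229}{3} \cdot 28 = \frac{6412}{3}$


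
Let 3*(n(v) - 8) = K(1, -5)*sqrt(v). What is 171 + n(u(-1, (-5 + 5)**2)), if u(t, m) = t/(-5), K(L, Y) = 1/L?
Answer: 179 + sqrt(5)/15 ≈ 179.15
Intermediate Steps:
u(t, m) = -t/5 (u(t, m) = t*(-1/5) = -t/5)
n(v) = 8 + sqrt(v)/3 (n(v) = 8 + (sqrt(v)/1)/3 = 8 + (1*sqrt(v))/3 = 8 + sqrt(v)/3)
171 + n(u(-1, (-5 + 5)**2)) = 171 + (8 + sqrt(-1/5*(-1))/3) = 171 + (8 + sqrt(1/5)/3) = 171 + (8 + (sqrt(5)/5)/3) = 171 + (8 + sqrt(5)/15) = 179 + sqrt(5)/15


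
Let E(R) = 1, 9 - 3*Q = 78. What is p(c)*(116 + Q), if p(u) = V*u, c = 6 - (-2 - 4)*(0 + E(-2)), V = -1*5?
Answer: -5580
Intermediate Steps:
Q = -23 (Q = 3 - ⅓*78 = 3 - 26 = -23)
V = -5
c = 12 (c = 6 - (-2 - 4)*(0 + 1) = 6 - (-6) = 6 - 1*(-6) = 6 + 6 = 12)
p(u) = -5*u
p(c)*(116 + Q) = (-5*12)*(116 - 23) = -60*93 = -5580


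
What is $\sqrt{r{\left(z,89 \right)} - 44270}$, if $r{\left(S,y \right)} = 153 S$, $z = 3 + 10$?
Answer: $i \sqrt{42281} \approx 205.62 i$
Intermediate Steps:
$z = 13$
$\sqrt{r{\left(z,89 \right)} - 44270} = \sqrt{153 \cdot 13 - 44270} = \sqrt{1989 - 44270} = \sqrt{-42281} = i \sqrt{42281}$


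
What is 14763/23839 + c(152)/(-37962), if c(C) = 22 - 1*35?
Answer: 560742913/904976118 ≈ 0.61962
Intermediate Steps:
c(C) = -13 (c(C) = 22 - 35 = -13)
14763/23839 + c(152)/(-37962) = 14763/23839 - 13/(-37962) = 14763*(1/23839) - 13*(-1/37962) = 14763/23839 + 13/37962 = 560742913/904976118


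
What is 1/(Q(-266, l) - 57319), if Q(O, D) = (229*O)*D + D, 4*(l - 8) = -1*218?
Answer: 2/5550271 ≈ 3.6034e-7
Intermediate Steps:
l = -93/2 (l = 8 + (-1*218)/4 = 8 + (¼)*(-218) = 8 - 109/2 = -93/2 ≈ -46.500)
Q(O, D) = D + 229*D*O (Q(O, D) = 229*D*O + D = D + 229*D*O)
1/(Q(-266, l) - 57319) = 1/(-93*(1 + 229*(-266))/2 - 57319) = 1/(-93*(1 - 60914)/2 - 57319) = 1/(-93/2*(-60913) - 57319) = 1/(5664909/2 - 57319) = 1/(5550271/2) = 2/5550271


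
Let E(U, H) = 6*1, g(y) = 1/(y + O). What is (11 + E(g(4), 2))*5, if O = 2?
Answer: 85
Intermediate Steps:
g(y) = 1/(2 + y) (g(y) = 1/(y + 2) = 1/(2 + y))
E(U, H) = 6
(11 + E(g(4), 2))*5 = (11 + 6)*5 = 17*5 = 85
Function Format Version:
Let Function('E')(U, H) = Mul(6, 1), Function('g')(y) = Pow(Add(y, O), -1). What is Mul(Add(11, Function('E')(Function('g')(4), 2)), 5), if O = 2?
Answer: 85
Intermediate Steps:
Function('g')(y) = Pow(Add(2, y), -1) (Function('g')(y) = Pow(Add(y, 2), -1) = Pow(Add(2, y), -1))
Function('E')(U, H) = 6
Mul(Add(11, Function('E')(Function('g')(4), 2)), 5) = Mul(Add(11, 6), 5) = Mul(17, 5) = 85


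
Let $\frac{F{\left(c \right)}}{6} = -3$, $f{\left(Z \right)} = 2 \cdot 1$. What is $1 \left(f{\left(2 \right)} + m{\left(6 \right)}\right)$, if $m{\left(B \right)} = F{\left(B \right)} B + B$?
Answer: $-100$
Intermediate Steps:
$f{\left(Z \right)} = 2$
$F{\left(c \right)} = -18$ ($F{\left(c \right)} = 6 \left(-3\right) = -18$)
$m{\left(B \right)} = - 17 B$ ($m{\left(B \right)} = - 18 B + B = - 17 B$)
$1 \left(f{\left(2 \right)} + m{\left(6 \right)}\right) = 1 \left(2 - 102\right) = 1 \left(-100\right) = -100$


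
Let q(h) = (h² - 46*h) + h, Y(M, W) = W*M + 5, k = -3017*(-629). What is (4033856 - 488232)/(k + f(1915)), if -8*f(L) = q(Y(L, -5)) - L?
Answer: -28364992/76832091 ≈ -0.36918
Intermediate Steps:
k = 1897693
Y(M, W) = 5 + M*W (Y(M, W) = M*W + 5 = 5 + M*W)
q(h) = h² - 45*h
f(L) = L/8 - (-40 - 5*L)*(5 - 5*L)/8 (f(L) = -((5 + L*(-5))*(-45 + (5 + L*(-5))) - L)/8 = -((5 - 5*L)*(-45 + (5 - 5*L)) - L)/8 = -((5 - 5*L)*(-40 - 5*L) - L)/8 = -((-40 - 5*L)*(5 - 5*L) - L)/8 = -(-L + (-40 - 5*L)*(5 - 5*L))/8 = L/8 - (-40 - 5*L)*(5 - 5*L)/8)
(4033856 - 488232)/(k + f(1915)) = (4033856 - 488232)/(1897693 + (25 - 87/4*1915 - 25/8*1915²)) = 3545624/(1897693 + (25 - 166605/4 - 25/8*3667225)) = 3545624/(1897693 + (25 - 166605/4 - 91680625/8)) = 3545624/(1897693 - 92013635/8) = 3545624/(-76832091/8) = 3545624*(-8/76832091) = -28364992/76832091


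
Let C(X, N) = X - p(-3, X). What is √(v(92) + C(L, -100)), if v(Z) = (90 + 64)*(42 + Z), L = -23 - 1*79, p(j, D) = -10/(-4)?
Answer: √82126/2 ≈ 143.29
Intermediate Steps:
p(j, D) = 5/2 (p(j, D) = -10*(-¼) = 5/2)
L = -102 (L = -23 - 79 = -102)
C(X, N) = -5/2 + X (C(X, N) = X - 1*5/2 = X - 5/2 = -5/2 + X)
v(Z) = 6468 + 154*Z (v(Z) = 154*(42 + Z) = 6468 + 154*Z)
√(v(92) + C(L, -100)) = √((6468 + 154*92) + (-5/2 - 102)) = √((6468 + 14168) - 209/2) = √(20636 - 209/2) = √(41063/2) = √82126/2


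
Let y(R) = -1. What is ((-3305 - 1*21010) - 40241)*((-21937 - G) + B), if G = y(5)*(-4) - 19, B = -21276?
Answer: 2788690088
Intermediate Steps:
G = -15 (G = -1*(-4) - 19 = 4 - 19 = -15)
((-3305 - 1*21010) - 40241)*((-21937 - G) + B) = ((-3305 - 1*21010) - 40241)*((-21937 - 1*(-15)) - 21276) = ((-3305 - 21010) - 40241)*((-21937 + 15) - 21276) = (-24315 - 40241)*(-21922 - 21276) = -64556*(-43198) = 2788690088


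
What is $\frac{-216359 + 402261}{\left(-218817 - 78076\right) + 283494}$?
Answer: $- \frac{185902}{13399} \approx -13.874$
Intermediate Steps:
$\frac{-216359 + 402261}{\left(-218817 - 78076\right) + 283494} = \frac{185902}{-296893 + 283494} = \frac{185902}{-13399} = 185902 \left(- \frac{1}{13399}\right) = - \frac{185902}{13399}$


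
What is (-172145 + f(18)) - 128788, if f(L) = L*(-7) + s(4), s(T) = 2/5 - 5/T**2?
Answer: -24084713/80 ≈ -3.0106e+5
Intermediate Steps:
s(T) = 2/5 - 5/T**2 (s(T) = 2*(1/5) - 5/T**2 = 2/5 - 5/T**2)
f(L) = 7/80 - 7*L (f(L) = L*(-7) + (2/5 - 5/4**2) = -7*L + (2/5 - 5*1/16) = -7*L + (2/5 - 5/16) = -7*L + 7/80 = 7/80 - 7*L)
(-172145 + f(18)) - 128788 = (-172145 + (7/80 - 7*18)) - 128788 = (-172145 + (7/80 - 126)) - 128788 = (-172145 - 10073/80) - 128788 = -13781673/80 - 128788 = -24084713/80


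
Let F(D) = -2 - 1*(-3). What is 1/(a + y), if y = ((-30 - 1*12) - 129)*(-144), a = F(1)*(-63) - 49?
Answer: 1/24512 ≈ 4.0796e-5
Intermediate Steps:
F(D) = 1 (F(D) = -2 + 3 = 1)
a = -112 (a = 1*(-63) - 49 = -63 - 49 = -112)
y = 24624 (y = ((-30 - 12) - 129)*(-144) = (-42 - 129)*(-144) = -171*(-144) = 24624)
1/(a + y) = 1/(-112 + 24624) = 1/24512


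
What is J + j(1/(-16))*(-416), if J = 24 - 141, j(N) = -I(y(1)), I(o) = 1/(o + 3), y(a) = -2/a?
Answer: 299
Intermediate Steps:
I(o) = 1/(3 + o)
j(N) = -1 (j(N) = -1/(3 - 2/1) = -1/(3 - 2*1) = -1/(3 - 2) = -1/1 = -1*1 = -1)
J = -117
J + j(1/(-16))*(-416) = -117 - 1*(-416) = -117 + 416 = 299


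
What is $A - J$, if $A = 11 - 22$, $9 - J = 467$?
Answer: $447$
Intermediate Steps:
$J = -458$ ($J = 9 - 467 = -458$)
$A = -11$ ($A = 11 - 22 = -11$)
$A - J = -11 - -458 = -11 + 458 = 447$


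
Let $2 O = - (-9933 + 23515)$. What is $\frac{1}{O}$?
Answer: $- \frac{1}{6791} \approx -0.00014725$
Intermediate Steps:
$O = -6791$ ($O = \frac{\left(-1\right) \left(-9933 + 23515\right)}{2} = \frac{\left(-1\right) 13582}{2} = \frac{1}{2} \left(-13582\right) = -6791$)
$\frac{1}{O} = \frac{1}{-6791} = - \frac{1}{6791}$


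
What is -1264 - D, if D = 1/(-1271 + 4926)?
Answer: -4619921/3655 ≈ -1264.0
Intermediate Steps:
D = 1/3655 ≈ 0.00027360
-1264 - D = -1264 - 1*1/3655 = -1264 - 1/3655 = -4619921/3655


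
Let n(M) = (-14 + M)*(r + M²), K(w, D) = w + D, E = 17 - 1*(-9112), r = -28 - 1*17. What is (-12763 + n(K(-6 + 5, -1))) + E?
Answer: -2978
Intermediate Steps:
r = -45 (r = -28 - 17 = -45)
E = 9129 (E = 17 + 9112 = 9129)
K(w, D) = D + w
n(M) = (-45 + M²)*(-14 + M) (n(M) = (-14 + M)*(-45 + M²) = (-45 + M²)*(-14 + M))
(-12763 + n(K(-6 + 5, -1))) + E = (-12763 + (630 + (-1 + (-6 + 5))³ - 45*(-1 + (-6 + 5)) - 14*(-1 + (-6 + 5))²)) + 9129 = (-12763 + (630 + (-1 - 1)³ - 45*(-1 - 1) - 14*(-1 - 1)²)) + 9129 = (-12763 + (630 + (-2)³ - 45*(-2) - 14*(-2)²)) + 9129 = (-12763 + (630 - 8 + 90 - 14*4)) + 9129 = (-12763 + (630 - 8 + 90 - 56)) + 9129 = (-12763 + 656) + 9129 = -12107 + 9129 = -2978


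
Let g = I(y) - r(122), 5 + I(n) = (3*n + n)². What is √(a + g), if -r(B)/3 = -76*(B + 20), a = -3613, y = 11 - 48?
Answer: I*√14090 ≈ 118.7*I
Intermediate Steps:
y = -37
I(n) = -5 + 16*n² (I(n) = -5 + (3*n + n)² = -5 + (4*n)² = -5 + 16*n²)
r(B) = 4560 + 228*B (r(B) = -(-228)*(B + 20) = -(-228)*(20 + B) = -3*(-1520 - 76*B) = 4560 + 228*B)
g = -10477 (g = (-5 + 16*(-37)²) - (4560 + 228*122) = (-5 + 16*1369) - (4560 + 27816) = (-5 + 21904) - 1*32376 = 21899 - 32376 = -10477)
√(a + g) = √(-3613 - 10477) = √(-14090) = I*√14090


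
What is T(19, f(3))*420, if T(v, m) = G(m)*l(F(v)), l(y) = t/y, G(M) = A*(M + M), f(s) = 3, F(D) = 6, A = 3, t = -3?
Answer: -3780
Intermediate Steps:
G(M) = 6*M (G(M) = 3*(M + M) = 3*(2*M) = 6*M)
l(y) = -3/y
T(v, m) = -3*m (T(v, m) = (6*m)*(-3/6) = (6*m)*(-3*⅙) = (6*m)*(-½) = -3*m)
T(19, f(3))*420 = -3*3*420 = -9*420 = -3780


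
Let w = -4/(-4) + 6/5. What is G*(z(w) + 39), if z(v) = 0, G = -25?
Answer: -975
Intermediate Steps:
w = 11/5 (w = -4*(-1/4) + 6*(1/5) = 1 + 6/5 = 11/5 ≈ 2.2000)
G*(z(w) + 39) = -25*(0 + 39) = -25*39 = -975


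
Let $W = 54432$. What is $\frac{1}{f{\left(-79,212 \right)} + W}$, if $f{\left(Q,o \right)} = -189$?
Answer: $\frac{1}{54243} \approx 1.8436 \cdot 10^{-5}$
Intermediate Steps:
$\frac{1}{f{\left(-79,212 \right)} + W} = \frac{1}{-189 + 54432} = \frac{1}{54243}$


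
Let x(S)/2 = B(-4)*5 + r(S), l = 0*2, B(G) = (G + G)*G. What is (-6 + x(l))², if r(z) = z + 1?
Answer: 99856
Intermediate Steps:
B(G) = 2*G² (B(G) = (2*G)*G = 2*G²)
r(z) = 1 + z
l = 0
x(S) = 322 + 2*S (x(S) = 2*((2*(-4)²)*5 + (1 + S)) = 2*((2*16)*5 + (1 + S)) = 2*(32*5 + (1 + S)) = 2*(160 + (1 + S)) = 2*(161 + S) = 322 + 2*S)
(-6 + x(l))² = (-6 + (322 + 2*0))² = (-6 + (322 + 0))² = (-6 + 322)² = 316² = 99856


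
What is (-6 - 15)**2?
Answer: 441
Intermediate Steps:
(-6 - 15)**2 = (-21)**2 = 441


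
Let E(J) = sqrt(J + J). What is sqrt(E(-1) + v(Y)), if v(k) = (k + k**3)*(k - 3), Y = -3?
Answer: sqrt(180 + I*sqrt(2)) ≈ 13.417 + 0.0527*I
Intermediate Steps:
E(J) = sqrt(2)*sqrt(J) (E(J) = sqrt(2*J) = sqrt(2)*sqrt(J))
v(k) = (-3 + k)*(k + k**3) (v(k) = (k + k**3)*(-3 + k) = (-3 + k)*(k + k**3))
sqrt(E(-1) + v(Y)) = sqrt(sqrt(2)*sqrt(-1) - 3*(-3 - 3 + (-3)**3 - 3*(-3)**2)) = sqrt(sqrt(2)*I - 3*(-3 - 3 - 27 - 3*9)) = sqrt(I*sqrt(2) - 3*(-3 - 3 - 27 - 27)) = sqrt(I*sqrt(2) - 3*(-60)) = sqrt(I*sqrt(2) + 180) = sqrt(180 + I*sqrt(2))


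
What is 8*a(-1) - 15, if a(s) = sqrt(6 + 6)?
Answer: -15 + 16*sqrt(3) ≈ 12.713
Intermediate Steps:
a(s) = 2*sqrt(3) (a(s) = sqrt(12) = 2*sqrt(3))
8*a(-1) - 15 = 8*(2*sqrt(3)) - 15 = 16*sqrt(3) - 15 = -15 + 16*sqrt(3)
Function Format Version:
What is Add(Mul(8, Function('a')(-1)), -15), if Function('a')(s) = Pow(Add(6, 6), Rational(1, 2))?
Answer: Add(-15, Mul(16, Pow(3, Rational(1, 2)))) ≈ 12.713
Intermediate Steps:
Function('a')(s) = Mul(2, Pow(3, Rational(1, 2))) (Function('a')(s) = Pow(12, Rational(1, 2)) = Mul(2, Pow(3, Rational(1, 2))))
Add(Mul(8, Function('a')(-1)), -15) = Add(Mul(8, Mul(2, Pow(3, Rational(1, 2)))), -15) = Add(Mul(16, Pow(3, Rational(1, 2))), -15) = Add(-15, Mul(16, Pow(3, Rational(1, 2))))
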